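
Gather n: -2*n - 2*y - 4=-2*n - 2*y - 4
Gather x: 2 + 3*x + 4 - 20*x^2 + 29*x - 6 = -20*x^2 + 32*x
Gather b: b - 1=b - 1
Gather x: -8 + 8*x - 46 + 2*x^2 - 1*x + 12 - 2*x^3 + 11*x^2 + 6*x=-2*x^3 + 13*x^2 + 13*x - 42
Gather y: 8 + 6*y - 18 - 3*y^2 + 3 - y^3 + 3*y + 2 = -y^3 - 3*y^2 + 9*y - 5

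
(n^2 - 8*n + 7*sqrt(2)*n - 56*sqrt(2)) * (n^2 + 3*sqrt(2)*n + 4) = n^4 - 8*n^3 + 10*sqrt(2)*n^3 - 80*sqrt(2)*n^2 + 46*n^2 - 368*n + 28*sqrt(2)*n - 224*sqrt(2)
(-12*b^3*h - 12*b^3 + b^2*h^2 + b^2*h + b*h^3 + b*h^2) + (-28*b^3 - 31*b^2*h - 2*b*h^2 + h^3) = -12*b^3*h - 40*b^3 + b^2*h^2 - 30*b^2*h + b*h^3 - b*h^2 + h^3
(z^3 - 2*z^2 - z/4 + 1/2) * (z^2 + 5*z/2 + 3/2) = z^5 + z^4/2 - 15*z^3/4 - 25*z^2/8 + 7*z/8 + 3/4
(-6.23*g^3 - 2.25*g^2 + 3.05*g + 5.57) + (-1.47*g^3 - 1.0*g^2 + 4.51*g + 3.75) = -7.7*g^3 - 3.25*g^2 + 7.56*g + 9.32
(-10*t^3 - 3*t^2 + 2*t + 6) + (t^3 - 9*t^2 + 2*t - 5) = -9*t^3 - 12*t^2 + 4*t + 1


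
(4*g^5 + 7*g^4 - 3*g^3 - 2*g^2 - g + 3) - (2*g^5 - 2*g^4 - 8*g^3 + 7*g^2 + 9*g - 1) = 2*g^5 + 9*g^4 + 5*g^3 - 9*g^2 - 10*g + 4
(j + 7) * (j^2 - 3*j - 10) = j^3 + 4*j^2 - 31*j - 70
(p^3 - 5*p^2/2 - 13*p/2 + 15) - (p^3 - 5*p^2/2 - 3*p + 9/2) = 21/2 - 7*p/2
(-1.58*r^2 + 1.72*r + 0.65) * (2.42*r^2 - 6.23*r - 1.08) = -3.8236*r^4 + 14.0058*r^3 - 7.4362*r^2 - 5.9071*r - 0.702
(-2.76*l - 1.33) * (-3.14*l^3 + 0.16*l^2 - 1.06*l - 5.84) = 8.6664*l^4 + 3.7346*l^3 + 2.7128*l^2 + 17.5282*l + 7.7672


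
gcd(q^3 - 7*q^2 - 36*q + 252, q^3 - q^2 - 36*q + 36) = q^2 - 36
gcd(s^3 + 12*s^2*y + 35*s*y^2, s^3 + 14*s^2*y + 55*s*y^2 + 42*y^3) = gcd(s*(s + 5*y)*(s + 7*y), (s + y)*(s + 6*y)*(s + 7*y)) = s + 7*y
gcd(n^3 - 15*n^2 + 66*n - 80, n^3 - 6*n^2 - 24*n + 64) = n^2 - 10*n + 16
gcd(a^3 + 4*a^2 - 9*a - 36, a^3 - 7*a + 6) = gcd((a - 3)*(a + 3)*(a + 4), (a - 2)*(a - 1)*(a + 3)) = a + 3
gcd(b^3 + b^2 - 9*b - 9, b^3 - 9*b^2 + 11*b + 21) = b^2 - 2*b - 3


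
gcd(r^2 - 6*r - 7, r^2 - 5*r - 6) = r + 1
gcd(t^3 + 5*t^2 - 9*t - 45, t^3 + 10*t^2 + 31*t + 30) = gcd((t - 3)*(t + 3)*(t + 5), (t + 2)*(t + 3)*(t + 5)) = t^2 + 8*t + 15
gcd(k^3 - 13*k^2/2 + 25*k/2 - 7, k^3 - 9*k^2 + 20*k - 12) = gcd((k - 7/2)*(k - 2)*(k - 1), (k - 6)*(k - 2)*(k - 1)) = k^2 - 3*k + 2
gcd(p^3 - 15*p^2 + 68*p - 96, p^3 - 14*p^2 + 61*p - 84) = p^2 - 7*p + 12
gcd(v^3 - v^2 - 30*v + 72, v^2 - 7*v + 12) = v^2 - 7*v + 12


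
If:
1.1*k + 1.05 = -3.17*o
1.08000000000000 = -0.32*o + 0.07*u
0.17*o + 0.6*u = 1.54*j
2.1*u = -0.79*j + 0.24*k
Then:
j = 0.01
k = 8.18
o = -3.17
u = 0.93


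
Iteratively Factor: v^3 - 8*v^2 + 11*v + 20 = (v + 1)*(v^2 - 9*v + 20) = (v - 4)*(v + 1)*(v - 5)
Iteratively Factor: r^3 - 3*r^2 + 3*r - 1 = (r - 1)*(r^2 - 2*r + 1) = (r - 1)^2*(r - 1)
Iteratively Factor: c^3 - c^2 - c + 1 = (c - 1)*(c^2 - 1) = (c - 1)^2*(c + 1)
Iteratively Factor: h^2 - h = (h)*(h - 1)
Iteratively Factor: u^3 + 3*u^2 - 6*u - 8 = (u + 1)*(u^2 + 2*u - 8) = (u - 2)*(u + 1)*(u + 4)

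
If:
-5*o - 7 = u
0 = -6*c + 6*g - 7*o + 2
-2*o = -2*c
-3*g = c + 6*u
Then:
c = -86/45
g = -604/135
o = -86/45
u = 23/9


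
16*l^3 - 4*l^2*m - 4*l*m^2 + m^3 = (-4*l + m)*(-2*l + m)*(2*l + m)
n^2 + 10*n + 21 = (n + 3)*(n + 7)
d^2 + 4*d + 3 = (d + 1)*(d + 3)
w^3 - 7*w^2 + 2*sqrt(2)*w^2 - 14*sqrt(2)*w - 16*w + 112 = (w - 7)*(w - 2*sqrt(2))*(w + 4*sqrt(2))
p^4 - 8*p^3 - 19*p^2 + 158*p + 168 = (p - 7)*(p - 6)*(p + 1)*(p + 4)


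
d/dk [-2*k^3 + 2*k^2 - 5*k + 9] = -6*k^2 + 4*k - 5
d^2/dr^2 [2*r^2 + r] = 4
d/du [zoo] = 0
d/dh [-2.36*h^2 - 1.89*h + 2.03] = -4.72*h - 1.89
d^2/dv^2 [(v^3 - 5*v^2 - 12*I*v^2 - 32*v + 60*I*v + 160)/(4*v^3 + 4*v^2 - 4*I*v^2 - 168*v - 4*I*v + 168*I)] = (v^6*(-6 - 11*I) + v^5*(30 + 183*I) + v^4*(450 - 1503*I) + v^3*(-2518 + 2473*I) + v^2*(-5796 + 3474*I) + v*(-14340 - 4008*I) + 179684 - 31080*I)/(2*v^9 + v^8*(6 - 6*I) + v^7*(-252 - 18*I) + v^6*(-520 + 740*I) + v^5*(11070 + 1512*I) + v^4*(12090 - 31242*I) + v^3*(-179172 - 32254*I) + v^2*(-31752 + 454860*I) + v*(444528 + 10584*I) - 148176*I)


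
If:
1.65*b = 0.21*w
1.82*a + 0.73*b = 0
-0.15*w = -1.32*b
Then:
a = 0.00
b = 0.00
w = 0.00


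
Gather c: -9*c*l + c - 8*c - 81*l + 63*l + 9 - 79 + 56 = c*(-9*l - 7) - 18*l - 14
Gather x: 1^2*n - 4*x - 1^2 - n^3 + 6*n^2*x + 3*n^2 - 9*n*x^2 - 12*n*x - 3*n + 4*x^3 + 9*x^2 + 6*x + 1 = -n^3 + 3*n^2 - 2*n + 4*x^3 + x^2*(9 - 9*n) + x*(6*n^2 - 12*n + 2)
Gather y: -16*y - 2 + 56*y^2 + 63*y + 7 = 56*y^2 + 47*y + 5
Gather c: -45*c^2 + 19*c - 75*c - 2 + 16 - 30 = -45*c^2 - 56*c - 16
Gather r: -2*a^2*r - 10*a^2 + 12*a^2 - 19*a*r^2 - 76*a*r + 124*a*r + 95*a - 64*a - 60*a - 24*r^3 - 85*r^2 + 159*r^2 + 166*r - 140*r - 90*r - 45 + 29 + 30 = 2*a^2 - 29*a - 24*r^3 + r^2*(74 - 19*a) + r*(-2*a^2 + 48*a - 64) + 14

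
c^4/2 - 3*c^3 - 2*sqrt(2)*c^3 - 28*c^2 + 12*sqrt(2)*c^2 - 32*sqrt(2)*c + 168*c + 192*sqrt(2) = (c/2 + sqrt(2))*(c - 6)*(c - 8*sqrt(2))*(c + 2*sqrt(2))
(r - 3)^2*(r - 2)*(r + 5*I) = r^4 - 8*r^3 + 5*I*r^3 + 21*r^2 - 40*I*r^2 - 18*r + 105*I*r - 90*I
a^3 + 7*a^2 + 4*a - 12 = (a - 1)*(a + 2)*(a + 6)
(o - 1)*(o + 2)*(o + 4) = o^3 + 5*o^2 + 2*o - 8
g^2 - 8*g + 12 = (g - 6)*(g - 2)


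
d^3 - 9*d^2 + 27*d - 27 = (d - 3)^3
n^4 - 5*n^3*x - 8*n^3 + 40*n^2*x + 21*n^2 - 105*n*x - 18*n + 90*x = (n - 3)^2*(n - 2)*(n - 5*x)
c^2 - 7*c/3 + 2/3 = (c - 2)*(c - 1/3)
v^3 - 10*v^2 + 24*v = v*(v - 6)*(v - 4)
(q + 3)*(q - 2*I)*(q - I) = q^3 + 3*q^2 - 3*I*q^2 - 2*q - 9*I*q - 6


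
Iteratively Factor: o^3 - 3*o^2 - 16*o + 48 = (o - 4)*(o^2 + o - 12) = (o - 4)*(o - 3)*(o + 4)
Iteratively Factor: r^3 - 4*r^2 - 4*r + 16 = (r + 2)*(r^2 - 6*r + 8) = (r - 4)*(r + 2)*(r - 2)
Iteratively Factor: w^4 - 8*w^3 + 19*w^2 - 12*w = (w)*(w^3 - 8*w^2 + 19*w - 12) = w*(w - 1)*(w^2 - 7*w + 12) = w*(w - 4)*(w - 1)*(w - 3)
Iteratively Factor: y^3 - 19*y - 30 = (y + 2)*(y^2 - 2*y - 15) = (y - 5)*(y + 2)*(y + 3)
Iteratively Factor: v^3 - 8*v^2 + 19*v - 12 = (v - 3)*(v^2 - 5*v + 4) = (v - 3)*(v - 1)*(v - 4)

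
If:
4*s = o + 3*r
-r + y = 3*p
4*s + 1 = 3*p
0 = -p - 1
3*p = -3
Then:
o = -3*y - 13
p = -1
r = y + 3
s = -1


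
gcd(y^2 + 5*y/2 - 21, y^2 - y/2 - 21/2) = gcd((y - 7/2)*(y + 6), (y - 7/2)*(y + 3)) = y - 7/2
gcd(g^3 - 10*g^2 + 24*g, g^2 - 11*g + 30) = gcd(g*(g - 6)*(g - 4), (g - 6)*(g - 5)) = g - 6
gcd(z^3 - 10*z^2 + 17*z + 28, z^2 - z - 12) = z - 4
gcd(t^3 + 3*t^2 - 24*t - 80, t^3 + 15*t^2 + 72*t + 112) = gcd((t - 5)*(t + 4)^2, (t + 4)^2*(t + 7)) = t^2 + 8*t + 16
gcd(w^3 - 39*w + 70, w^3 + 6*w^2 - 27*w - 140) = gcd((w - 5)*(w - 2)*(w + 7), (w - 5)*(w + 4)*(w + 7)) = w^2 + 2*w - 35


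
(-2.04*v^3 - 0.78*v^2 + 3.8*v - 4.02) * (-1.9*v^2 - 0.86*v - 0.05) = 3.876*v^5 + 3.2364*v^4 - 6.4472*v^3 + 4.409*v^2 + 3.2672*v + 0.201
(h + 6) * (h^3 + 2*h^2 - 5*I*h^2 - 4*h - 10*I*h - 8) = h^4 + 8*h^3 - 5*I*h^3 + 8*h^2 - 40*I*h^2 - 32*h - 60*I*h - 48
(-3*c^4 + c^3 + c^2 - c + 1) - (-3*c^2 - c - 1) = -3*c^4 + c^3 + 4*c^2 + 2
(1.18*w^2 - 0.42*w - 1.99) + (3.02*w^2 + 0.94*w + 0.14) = 4.2*w^2 + 0.52*w - 1.85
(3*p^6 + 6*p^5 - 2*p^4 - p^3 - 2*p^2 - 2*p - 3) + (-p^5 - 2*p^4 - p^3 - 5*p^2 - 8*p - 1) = 3*p^6 + 5*p^5 - 4*p^4 - 2*p^3 - 7*p^2 - 10*p - 4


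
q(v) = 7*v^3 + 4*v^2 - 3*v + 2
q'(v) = 21*v^2 + 8*v - 3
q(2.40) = 114.61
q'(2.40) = 137.16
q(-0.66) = 3.71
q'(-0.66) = 0.87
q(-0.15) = 2.52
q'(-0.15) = -3.73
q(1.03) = 10.80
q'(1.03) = 27.52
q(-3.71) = -289.27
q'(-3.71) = 256.37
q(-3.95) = -355.15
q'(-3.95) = 293.05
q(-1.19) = -0.56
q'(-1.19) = 17.22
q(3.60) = 369.63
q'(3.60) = 297.96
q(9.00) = 5402.00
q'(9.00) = 1770.00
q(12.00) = 12638.00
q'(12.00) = 3117.00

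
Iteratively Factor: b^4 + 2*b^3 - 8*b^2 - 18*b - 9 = (b - 3)*(b^3 + 5*b^2 + 7*b + 3) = (b - 3)*(b + 3)*(b^2 + 2*b + 1) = (b - 3)*(b + 1)*(b + 3)*(b + 1)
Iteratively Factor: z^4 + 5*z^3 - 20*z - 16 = (z - 2)*(z^3 + 7*z^2 + 14*z + 8) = (z - 2)*(z + 1)*(z^2 + 6*z + 8) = (z - 2)*(z + 1)*(z + 2)*(z + 4)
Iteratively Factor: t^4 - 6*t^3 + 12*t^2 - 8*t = (t - 2)*(t^3 - 4*t^2 + 4*t) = (t - 2)^2*(t^2 - 2*t) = (t - 2)^3*(t)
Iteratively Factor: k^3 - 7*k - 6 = (k + 1)*(k^2 - k - 6) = (k + 1)*(k + 2)*(k - 3)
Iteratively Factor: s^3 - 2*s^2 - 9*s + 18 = (s - 2)*(s^2 - 9) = (s - 2)*(s + 3)*(s - 3)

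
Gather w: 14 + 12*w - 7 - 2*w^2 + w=-2*w^2 + 13*w + 7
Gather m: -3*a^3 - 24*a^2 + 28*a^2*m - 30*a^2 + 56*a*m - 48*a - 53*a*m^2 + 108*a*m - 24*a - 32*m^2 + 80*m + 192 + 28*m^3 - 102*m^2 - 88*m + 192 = -3*a^3 - 54*a^2 - 72*a + 28*m^3 + m^2*(-53*a - 134) + m*(28*a^2 + 164*a - 8) + 384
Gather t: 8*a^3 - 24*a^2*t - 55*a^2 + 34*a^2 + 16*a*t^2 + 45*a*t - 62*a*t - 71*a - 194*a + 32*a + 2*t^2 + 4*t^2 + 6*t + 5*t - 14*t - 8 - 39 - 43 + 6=8*a^3 - 21*a^2 - 233*a + t^2*(16*a + 6) + t*(-24*a^2 - 17*a - 3) - 84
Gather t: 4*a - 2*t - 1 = 4*a - 2*t - 1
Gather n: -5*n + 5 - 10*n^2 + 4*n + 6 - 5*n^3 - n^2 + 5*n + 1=-5*n^3 - 11*n^2 + 4*n + 12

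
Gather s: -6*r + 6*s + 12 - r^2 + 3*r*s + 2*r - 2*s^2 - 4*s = -r^2 - 4*r - 2*s^2 + s*(3*r + 2) + 12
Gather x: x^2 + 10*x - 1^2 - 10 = x^2 + 10*x - 11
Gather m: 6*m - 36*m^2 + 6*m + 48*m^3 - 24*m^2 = 48*m^3 - 60*m^2 + 12*m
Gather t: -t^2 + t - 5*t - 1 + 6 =-t^2 - 4*t + 5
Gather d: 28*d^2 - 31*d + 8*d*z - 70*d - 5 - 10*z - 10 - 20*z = 28*d^2 + d*(8*z - 101) - 30*z - 15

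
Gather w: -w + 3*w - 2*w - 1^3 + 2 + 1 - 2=0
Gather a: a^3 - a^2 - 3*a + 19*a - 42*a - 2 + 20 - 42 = a^3 - a^2 - 26*a - 24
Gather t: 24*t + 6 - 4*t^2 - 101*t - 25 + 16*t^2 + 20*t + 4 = 12*t^2 - 57*t - 15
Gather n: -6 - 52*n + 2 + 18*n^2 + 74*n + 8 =18*n^2 + 22*n + 4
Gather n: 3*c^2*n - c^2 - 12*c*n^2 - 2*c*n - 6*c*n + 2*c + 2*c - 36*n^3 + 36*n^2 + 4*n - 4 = -c^2 + 4*c - 36*n^3 + n^2*(36 - 12*c) + n*(3*c^2 - 8*c + 4) - 4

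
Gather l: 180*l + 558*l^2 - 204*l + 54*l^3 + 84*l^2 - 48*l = 54*l^3 + 642*l^2 - 72*l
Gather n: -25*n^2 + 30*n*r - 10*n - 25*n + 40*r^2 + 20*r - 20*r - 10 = -25*n^2 + n*(30*r - 35) + 40*r^2 - 10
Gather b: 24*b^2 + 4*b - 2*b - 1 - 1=24*b^2 + 2*b - 2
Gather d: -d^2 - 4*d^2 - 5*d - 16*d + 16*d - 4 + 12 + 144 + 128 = -5*d^2 - 5*d + 280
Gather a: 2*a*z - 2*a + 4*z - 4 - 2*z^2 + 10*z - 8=a*(2*z - 2) - 2*z^2 + 14*z - 12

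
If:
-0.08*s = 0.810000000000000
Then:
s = -10.12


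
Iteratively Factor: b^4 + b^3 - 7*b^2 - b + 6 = (b - 2)*(b^3 + 3*b^2 - b - 3) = (b - 2)*(b + 1)*(b^2 + 2*b - 3) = (b - 2)*(b - 1)*(b + 1)*(b + 3)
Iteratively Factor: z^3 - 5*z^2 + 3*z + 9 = (z + 1)*(z^2 - 6*z + 9) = (z - 3)*(z + 1)*(z - 3)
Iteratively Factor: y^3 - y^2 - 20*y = (y)*(y^2 - y - 20) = y*(y + 4)*(y - 5)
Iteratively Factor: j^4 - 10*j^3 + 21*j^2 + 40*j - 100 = (j + 2)*(j^3 - 12*j^2 + 45*j - 50) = (j - 2)*(j + 2)*(j^2 - 10*j + 25) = (j - 5)*(j - 2)*(j + 2)*(j - 5)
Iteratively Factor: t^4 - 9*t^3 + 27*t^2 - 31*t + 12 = (t - 1)*(t^3 - 8*t^2 + 19*t - 12) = (t - 4)*(t - 1)*(t^2 - 4*t + 3) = (t - 4)*(t - 3)*(t - 1)*(t - 1)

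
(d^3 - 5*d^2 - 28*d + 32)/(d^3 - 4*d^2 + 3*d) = (d^2 - 4*d - 32)/(d*(d - 3))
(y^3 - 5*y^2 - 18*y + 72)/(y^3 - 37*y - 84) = (y^2 - 9*y + 18)/(y^2 - 4*y - 21)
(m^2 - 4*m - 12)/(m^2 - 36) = (m + 2)/(m + 6)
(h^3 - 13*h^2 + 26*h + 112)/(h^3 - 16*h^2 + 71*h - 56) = (h + 2)/(h - 1)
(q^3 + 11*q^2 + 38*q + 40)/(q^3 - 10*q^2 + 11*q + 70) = (q^2 + 9*q + 20)/(q^2 - 12*q + 35)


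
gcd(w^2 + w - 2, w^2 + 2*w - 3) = w - 1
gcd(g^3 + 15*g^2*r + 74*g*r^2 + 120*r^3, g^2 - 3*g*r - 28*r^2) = g + 4*r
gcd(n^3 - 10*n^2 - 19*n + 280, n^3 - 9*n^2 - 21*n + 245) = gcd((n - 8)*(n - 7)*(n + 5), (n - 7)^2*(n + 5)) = n^2 - 2*n - 35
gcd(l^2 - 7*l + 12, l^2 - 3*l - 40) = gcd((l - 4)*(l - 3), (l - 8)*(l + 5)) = 1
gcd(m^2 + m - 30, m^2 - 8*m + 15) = m - 5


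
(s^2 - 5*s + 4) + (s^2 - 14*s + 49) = 2*s^2 - 19*s + 53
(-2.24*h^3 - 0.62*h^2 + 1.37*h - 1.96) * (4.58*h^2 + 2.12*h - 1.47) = -10.2592*h^5 - 7.5884*h^4 + 8.253*h^3 - 5.161*h^2 - 6.1691*h + 2.8812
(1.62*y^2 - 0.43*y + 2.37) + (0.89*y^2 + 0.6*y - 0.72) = 2.51*y^2 + 0.17*y + 1.65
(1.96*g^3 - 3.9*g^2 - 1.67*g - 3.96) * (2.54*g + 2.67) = 4.9784*g^4 - 4.6728*g^3 - 14.6548*g^2 - 14.5173*g - 10.5732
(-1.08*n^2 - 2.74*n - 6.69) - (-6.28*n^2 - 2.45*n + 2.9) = 5.2*n^2 - 0.29*n - 9.59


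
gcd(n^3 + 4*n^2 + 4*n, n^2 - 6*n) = n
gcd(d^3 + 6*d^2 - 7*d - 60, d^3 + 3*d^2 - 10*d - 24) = d^2 + d - 12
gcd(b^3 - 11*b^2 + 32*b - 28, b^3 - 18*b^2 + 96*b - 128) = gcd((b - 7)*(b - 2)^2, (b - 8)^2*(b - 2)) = b - 2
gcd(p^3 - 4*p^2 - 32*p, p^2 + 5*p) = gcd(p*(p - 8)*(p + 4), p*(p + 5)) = p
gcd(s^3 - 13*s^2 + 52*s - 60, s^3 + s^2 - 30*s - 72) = s - 6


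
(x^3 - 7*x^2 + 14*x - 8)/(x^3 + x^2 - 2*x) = (x^2 - 6*x + 8)/(x*(x + 2))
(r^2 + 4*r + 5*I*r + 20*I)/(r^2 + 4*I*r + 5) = (r + 4)/(r - I)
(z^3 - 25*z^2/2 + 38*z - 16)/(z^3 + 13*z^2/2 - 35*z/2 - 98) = (2*z^2 - 17*z + 8)/(2*z^2 + 21*z + 49)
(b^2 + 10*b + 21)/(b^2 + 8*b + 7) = (b + 3)/(b + 1)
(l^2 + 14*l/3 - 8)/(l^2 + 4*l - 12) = (l - 4/3)/(l - 2)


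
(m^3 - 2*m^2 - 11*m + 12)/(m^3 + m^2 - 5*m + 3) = (m - 4)/(m - 1)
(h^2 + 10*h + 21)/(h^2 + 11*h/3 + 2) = 3*(h + 7)/(3*h + 2)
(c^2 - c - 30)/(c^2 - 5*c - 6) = (c + 5)/(c + 1)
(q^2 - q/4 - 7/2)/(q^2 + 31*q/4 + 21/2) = (q - 2)/(q + 6)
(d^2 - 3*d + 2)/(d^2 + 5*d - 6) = (d - 2)/(d + 6)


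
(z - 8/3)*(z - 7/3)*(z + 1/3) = z^3 - 14*z^2/3 + 41*z/9 + 56/27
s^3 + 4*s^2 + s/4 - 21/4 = (s - 1)*(s + 3/2)*(s + 7/2)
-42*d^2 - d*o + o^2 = (-7*d + o)*(6*d + o)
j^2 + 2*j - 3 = (j - 1)*(j + 3)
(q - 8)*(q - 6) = q^2 - 14*q + 48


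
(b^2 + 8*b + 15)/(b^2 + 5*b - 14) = (b^2 + 8*b + 15)/(b^2 + 5*b - 14)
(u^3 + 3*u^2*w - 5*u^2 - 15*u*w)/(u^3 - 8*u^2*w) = (u^2 + 3*u*w - 5*u - 15*w)/(u*(u - 8*w))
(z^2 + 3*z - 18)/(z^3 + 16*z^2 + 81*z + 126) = (z - 3)/(z^2 + 10*z + 21)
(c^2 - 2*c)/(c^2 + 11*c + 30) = c*(c - 2)/(c^2 + 11*c + 30)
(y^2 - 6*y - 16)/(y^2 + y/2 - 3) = 2*(y - 8)/(2*y - 3)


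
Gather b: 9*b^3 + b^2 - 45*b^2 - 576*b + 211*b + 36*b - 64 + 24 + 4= 9*b^3 - 44*b^2 - 329*b - 36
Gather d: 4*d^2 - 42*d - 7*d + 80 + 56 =4*d^2 - 49*d + 136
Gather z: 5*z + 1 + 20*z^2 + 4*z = 20*z^2 + 9*z + 1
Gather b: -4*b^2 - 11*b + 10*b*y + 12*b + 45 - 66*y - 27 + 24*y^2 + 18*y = -4*b^2 + b*(10*y + 1) + 24*y^2 - 48*y + 18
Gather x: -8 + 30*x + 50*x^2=50*x^2 + 30*x - 8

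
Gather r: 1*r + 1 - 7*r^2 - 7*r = -7*r^2 - 6*r + 1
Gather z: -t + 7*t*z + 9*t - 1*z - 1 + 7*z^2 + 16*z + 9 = 8*t + 7*z^2 + z*(7*t + 15) + 8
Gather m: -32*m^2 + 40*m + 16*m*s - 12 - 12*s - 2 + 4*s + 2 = -32*m^2 + m*(16*s + 40) - 8*s - 12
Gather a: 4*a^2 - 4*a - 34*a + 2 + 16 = 4*a^2 - 38*a + 18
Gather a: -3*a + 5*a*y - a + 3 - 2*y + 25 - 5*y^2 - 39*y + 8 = a*(5*y - 4) - 5*y^2 - 41*y + 36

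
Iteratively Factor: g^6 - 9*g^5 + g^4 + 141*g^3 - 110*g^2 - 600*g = (g + 3)*(g^5 - 12*g^4 + 37*g^3 + 30*g^2 - 200*g) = (g + 2)*(g + 3)*(g^4 - 14*g^3 + 65*g^2 - 100*g) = g*(g + 2)*(g + 3)*(g^3 - 14*g^2 + 65*g - 100) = g*(g - 4)*(g + 2)*(g + 3)*(g^2 - 10*g + 25) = g*(g - 5)*(g - 4)*(g + 2)*(g + 3)*(g - 5)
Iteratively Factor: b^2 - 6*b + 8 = (b - 2)*(b - 4)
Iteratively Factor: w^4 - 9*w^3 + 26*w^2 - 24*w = (w - 4)*(w^3 - 5*w^2 + 6*w) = w*(w - 4)*(w^2 - 5*w + 6) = w*(w - 4)*(w - 2)*(w - 3)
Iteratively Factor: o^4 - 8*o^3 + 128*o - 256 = (o - 4)*(o^3 - 4*o^2 - 16*o + 64) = (o - 4)^2*(o^2 - 16) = (o - 4)^2*(o + 4)*(o - 4)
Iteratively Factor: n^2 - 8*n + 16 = (n - 4)*(n - 4)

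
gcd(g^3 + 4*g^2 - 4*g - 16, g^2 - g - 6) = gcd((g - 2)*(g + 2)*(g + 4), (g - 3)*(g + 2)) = g + 2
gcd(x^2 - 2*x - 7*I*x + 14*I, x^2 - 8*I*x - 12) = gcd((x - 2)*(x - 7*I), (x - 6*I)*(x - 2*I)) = 1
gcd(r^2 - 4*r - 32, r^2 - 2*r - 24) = r + 4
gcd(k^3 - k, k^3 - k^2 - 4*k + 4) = k - 1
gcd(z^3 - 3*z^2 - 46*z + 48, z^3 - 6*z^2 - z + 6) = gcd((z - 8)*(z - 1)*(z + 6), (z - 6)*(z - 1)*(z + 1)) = z - 1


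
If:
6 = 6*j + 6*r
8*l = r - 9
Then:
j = 1 - r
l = r/8 - 9/8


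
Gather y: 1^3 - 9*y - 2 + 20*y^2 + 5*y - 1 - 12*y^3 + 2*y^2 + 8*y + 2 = -12*y^3 + 22*y^2 + 4*y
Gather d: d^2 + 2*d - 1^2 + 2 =d^2 + 2*d + 1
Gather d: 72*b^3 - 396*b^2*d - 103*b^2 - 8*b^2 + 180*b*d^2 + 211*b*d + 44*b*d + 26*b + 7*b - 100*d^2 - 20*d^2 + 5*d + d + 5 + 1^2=72*b^3 - 111*b^2 + 33*b + d^2*(180*b - 120) + d*(-396*b^2 + 255*b + 6) + 6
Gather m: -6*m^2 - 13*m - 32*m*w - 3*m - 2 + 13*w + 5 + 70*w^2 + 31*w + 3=-6*m^2 + m*(-32*w - 16) + 70*w^2 + 44*w + 6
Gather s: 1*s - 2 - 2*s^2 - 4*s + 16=-2*s^2 - 3*s + 14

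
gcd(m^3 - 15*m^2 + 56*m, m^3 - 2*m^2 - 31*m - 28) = m - 7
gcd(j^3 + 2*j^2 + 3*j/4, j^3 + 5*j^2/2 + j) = j^2 + j/2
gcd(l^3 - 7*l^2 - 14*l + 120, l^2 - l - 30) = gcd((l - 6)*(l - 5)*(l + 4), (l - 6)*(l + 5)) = l - 6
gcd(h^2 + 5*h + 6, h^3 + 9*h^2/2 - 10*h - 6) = 1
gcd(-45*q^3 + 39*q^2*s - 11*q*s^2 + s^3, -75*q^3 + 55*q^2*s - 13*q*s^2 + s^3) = 15*q^2 - 8*q*s + s^2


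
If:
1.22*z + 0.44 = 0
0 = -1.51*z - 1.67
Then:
No Solution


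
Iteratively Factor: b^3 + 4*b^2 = (b)*(b^2 + 4*b) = b*(b + 4)*(b)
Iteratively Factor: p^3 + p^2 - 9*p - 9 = (p + 3)*(p^2 - 2*p - 3) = (p - 3)*(p + 3)*(p + 1)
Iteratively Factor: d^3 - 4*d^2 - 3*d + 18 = (d - 3)*(d^2 - d - 6) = (d - 3)*(d + 2)*(d - 3)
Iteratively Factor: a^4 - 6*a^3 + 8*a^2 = (a)*(a^3 - 6*a^2 + 8*a) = a*(a - 4)*(a^2 - 2*a) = a^2*(a - 4)*(a - 2)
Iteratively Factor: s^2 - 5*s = (s - 5)*(s)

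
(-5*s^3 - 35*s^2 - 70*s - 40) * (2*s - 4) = -10*s^4 - 50*s^3 + 200*s + 160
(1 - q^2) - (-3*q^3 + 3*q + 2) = 3*q^3 - q^2 - 3*q - 1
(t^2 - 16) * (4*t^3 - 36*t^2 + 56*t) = 4*t^5 - 36*t^4 - 8*t^3 + 576*t^2 - 896*t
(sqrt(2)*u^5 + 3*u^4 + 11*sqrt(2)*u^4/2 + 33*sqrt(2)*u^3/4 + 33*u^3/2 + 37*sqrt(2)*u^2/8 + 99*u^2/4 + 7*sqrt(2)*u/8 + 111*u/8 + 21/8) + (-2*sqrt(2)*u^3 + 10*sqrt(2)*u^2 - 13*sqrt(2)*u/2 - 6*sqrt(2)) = sqrt(2)*u^5 + 3*u^4 + 11*sqrt(2)*u^4/2 + 25*sqrt(2)*u^3/4 + 33*u^3/2 + 117*sqrt(2)*u^2/8 + 99*u^2/4 - 45*sqrt(2)*u/8 + 111*u/8 - 6*sqrt(2) + 21/8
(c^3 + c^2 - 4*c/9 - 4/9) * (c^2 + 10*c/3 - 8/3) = c^5 + 13*c^4/3 + 2*c^3/9 - 124*c^2/27 - 8*c/27 + 32/27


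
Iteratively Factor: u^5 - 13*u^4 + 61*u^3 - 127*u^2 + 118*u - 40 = (u - 4)*(u^4 - 9*u^3 + 25*u^2 - 27*u + 10) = (u - 4)*(u - 2)*(u^3 - 7*u^2 + 11*u - 5) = (u - 4)*(u - 2)*(u - 1)*(u^2 - 6*u + 5) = (u - 5)*(u - 4)*(u - 2)*(u - 1)*(u - 1)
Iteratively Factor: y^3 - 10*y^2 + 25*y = (y)*(y^2 - 10*y + 25) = y*(y - 5)*(y - 5)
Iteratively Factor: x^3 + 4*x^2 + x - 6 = (x + 3)*(x^2 + x - 2) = (x + 2)*(x + 3)*(x - 1)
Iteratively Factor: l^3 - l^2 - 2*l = (l - 2)*(l^2 + l) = l*(l - 2)*(l + 1)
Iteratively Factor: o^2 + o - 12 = (o + 4)*(o - 3)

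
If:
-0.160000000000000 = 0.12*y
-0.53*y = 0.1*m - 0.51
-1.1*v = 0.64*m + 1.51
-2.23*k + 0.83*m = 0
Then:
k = 4.53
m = 12.17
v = -8.45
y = -1.33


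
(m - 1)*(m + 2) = m^2 + m - 2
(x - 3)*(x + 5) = x^2 + 2*x - 15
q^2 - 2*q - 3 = (q - 3)*(q + 1)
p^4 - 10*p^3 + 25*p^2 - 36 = (p - 6)*(p - 3)*(p - 2)*(p + 1)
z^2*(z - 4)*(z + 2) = z^4 - 2*z^3 - 8*z^2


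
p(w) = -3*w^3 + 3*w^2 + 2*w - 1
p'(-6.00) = -358.00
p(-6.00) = 743.00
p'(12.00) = -1222.00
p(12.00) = -4729.00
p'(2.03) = -22.91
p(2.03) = -9.67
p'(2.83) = -53.10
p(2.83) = -39.31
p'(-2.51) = -69.76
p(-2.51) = 60.32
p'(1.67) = -13.08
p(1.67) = -3.27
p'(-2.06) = -48.55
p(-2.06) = 33.84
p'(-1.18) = -17.61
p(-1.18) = 5.75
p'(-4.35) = -194.40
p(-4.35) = 294.01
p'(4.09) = -124.01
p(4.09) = -147.89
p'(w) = -9*w^2 + 6*w + 2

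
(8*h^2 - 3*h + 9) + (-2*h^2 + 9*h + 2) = 6*h^2 + 6*h + 11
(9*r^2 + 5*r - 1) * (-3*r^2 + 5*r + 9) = -27*r^4 + 30*r^3 + 109*r^2 + 40*r - 9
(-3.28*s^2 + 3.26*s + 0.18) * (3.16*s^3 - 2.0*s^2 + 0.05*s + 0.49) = -10.3648*s^5 + 16.8616*s^4 - 6.1152*s^3 - 1.8042*s^2 + 1.6064*s + 0.0882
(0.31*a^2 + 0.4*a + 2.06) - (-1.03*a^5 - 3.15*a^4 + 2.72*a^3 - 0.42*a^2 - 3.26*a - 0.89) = 1.03*a^5 + 3.15*a^4 - 2.72*a^3 + 0.73*a^2 + 3.66*a + 2.95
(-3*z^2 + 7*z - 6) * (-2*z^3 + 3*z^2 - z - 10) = 6*z^5 - 23*z^4 + 36*z^3 + 5*z^2 - 64*z + 60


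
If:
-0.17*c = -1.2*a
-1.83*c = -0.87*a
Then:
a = 0.00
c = 0.00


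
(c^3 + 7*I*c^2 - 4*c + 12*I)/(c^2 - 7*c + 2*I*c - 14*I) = (c^2 + 5*I*c + 6)/(c - 7)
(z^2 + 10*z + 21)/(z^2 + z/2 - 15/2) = 2*(z + 7)/(2*z - 5)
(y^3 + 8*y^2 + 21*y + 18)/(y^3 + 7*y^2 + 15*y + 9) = (y + 2)/(y + 1)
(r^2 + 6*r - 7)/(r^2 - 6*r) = (r^2 + 6*r - 7)/(r*(r - 6))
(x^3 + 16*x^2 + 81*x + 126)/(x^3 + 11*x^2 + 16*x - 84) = (x + 3)/(x - 2)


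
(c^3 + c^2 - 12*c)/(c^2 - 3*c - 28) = c*(c - 3)/(c - 7)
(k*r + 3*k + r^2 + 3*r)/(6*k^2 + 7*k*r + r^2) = (r + 3)/(6*k + r)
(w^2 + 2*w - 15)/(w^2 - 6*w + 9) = (w + 5)/(w - 3)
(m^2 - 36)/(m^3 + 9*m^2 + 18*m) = (m - 6)/(m*(m + 3))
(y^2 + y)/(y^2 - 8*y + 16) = y*(y + 1)/(y^2 - 8*y + 16)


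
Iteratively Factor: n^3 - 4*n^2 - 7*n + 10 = (n - 1)*(n^2 - 3*n - 10) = (n - 5)*(n - 1)*(n + 2)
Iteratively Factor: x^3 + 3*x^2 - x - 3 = (x - 1)*(x^2 + 4*x + 3) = (x - 1)*(x + 1)*(x + 3)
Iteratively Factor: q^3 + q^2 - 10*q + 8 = (q - 1)*(q^2 + 2*q - 8) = (q - 2)*(q - 1)*(q + 4)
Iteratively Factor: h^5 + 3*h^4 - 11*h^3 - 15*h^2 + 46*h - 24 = (h - 2)*(h^4 + 5*h^3 - h^2 - 17*h + 12) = (h - 2)*(h + 3)*(h^3 + 2*h^2 - 7*h + 4) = (h - 2)*(h - 1)*(h + 3)*(h^2 + 3*h - 4) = (h - 2)*(h - 1)^2*(h + 3)*(h + 4)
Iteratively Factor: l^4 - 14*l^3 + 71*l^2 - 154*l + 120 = (l - 5)*(l^3 - 9*l^2 + 26*l - 24) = (l - 5)*(l - 3)*(l^2 - 6*l + 8) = (l - 5)*(l - 3)*(l - 2)*(l - 4)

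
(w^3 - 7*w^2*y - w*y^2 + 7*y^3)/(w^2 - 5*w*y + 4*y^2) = (-w^2 + 6*w*y + 7*y^2)/(-w + 4*y)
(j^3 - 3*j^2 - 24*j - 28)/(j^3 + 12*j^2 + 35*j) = (j^3 - 3*j^2 - 24*j - 28)/(j*(j^2 + 12*j + 35))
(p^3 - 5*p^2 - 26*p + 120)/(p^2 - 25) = (p^2 - 10*p + 24)/(p - 5)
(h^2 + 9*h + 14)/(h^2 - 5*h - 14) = (h + 7)/(h - 7)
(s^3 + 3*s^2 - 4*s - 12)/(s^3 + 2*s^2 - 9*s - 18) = (s - 2)/(s - 3)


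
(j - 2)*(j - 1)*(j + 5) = j^3 + 2*j^2 - 13*j + 10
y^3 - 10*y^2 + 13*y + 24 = (y - 8)*(y - 3)*(y + 1)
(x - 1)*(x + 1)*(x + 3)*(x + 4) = x^4 + 7*x^3 + 11*x^2 - 7*x - 12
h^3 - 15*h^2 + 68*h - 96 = (h - 8)*(h - 4)*(h - 3)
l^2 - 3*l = l*(l - 3)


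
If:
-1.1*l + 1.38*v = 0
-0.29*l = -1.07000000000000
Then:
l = 3.69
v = 2.94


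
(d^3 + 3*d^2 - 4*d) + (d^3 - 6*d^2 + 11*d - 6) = 2*d^3 - 3*d^2 + 7*d - 6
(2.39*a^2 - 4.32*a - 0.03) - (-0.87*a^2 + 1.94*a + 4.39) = 3.26*a^2 - 6.26*a - 4.42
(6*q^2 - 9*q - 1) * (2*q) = 12*q^3 - 18*q^2 - 2*q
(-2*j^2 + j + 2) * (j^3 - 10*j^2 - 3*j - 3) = -2*j^5 + 21*j^4 - 2*j^3 - 17*j^2 - 9*j - 6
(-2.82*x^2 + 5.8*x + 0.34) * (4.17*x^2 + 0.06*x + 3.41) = -11.7594*x^4 + 24.0168*x^3 - 7.8504*x^2 + 19.7984*x + 1.1594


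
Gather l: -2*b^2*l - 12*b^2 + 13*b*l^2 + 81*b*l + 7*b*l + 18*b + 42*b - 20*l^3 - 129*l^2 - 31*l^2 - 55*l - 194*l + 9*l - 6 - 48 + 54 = -12*b^2 + 60*b - 20*l^3 + l^2*(13*b - 160) + l*(-2*b^2 + 88*b - 240)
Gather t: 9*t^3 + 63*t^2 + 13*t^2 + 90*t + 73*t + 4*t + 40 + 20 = 9*t^3 + 76*t^2 + 167*t + 60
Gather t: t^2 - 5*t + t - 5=t^2 - 4*t - 5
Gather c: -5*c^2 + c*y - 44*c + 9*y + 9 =-5*c^2 + c*(y - 44) + 9*y + 9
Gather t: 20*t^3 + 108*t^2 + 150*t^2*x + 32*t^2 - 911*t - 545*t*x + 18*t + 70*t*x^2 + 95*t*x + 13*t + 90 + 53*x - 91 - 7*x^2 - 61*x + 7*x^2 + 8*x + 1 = 20*t^3 + t^2*(150*x + 140) + t*(70*x^2 - 450*x - 880)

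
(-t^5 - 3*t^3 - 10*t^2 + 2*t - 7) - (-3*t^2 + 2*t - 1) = -t^5 - 3*t^3 - 7*t^2 - 6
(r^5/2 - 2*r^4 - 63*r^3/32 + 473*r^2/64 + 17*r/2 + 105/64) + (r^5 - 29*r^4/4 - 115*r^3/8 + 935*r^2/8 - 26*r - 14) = 3*r^5/2 - 37*r^4/4 - 523*r^3/32 + 7953*r^2/64 - 35*r/2 - 791/64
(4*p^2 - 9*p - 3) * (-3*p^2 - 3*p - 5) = -12*p^4 + 15*p^3 + 16*p^2 + 54*p + 15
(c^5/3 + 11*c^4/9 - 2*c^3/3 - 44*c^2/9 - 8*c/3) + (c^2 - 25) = c^5/3 + 11*c^4/9 - 2*c^3/3 - 35*c^2/9 - 8*c/3 - 25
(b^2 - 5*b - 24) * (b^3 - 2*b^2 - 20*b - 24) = b^5 - 7*b^4 - 34*b^3 + 124*b^2 + 600*b + 576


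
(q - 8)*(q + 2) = q^2 - 6*q - 16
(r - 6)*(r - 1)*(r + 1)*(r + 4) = r^4 - 2*r^3 - 25*r^2 + 2*r + 24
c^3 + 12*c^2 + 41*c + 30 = (c + 1)*(c + 5)*(c + 6)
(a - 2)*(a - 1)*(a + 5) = a^3 + 2*a^2 - 13*a + 10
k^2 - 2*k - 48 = (k - 8)*(k + 6)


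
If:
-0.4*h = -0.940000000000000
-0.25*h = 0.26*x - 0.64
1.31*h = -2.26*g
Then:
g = -1.36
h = 2.35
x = 0.20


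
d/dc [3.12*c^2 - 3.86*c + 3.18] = 6.24*c - 3.86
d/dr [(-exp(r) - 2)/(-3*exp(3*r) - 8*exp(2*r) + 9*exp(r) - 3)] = (-(exp(r) + 2)*(9*exp(2*r) + 16*exp(r) - 9) + 3*exp(3*r) + 8*exp(2*r) - 9*exp(r) + 3)*exp(r)/(3*exp(3*r) + 8*exp(2*r) - 9*exp(r) + 3)^2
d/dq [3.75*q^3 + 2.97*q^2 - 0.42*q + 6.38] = 11.25*q^2 + 5.94*q - 0.42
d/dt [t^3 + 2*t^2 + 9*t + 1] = 3*t^2 + 4*t + 9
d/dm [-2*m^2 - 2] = -4*m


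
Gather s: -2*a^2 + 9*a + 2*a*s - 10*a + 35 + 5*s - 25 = -2*a^2 - a + s*(2*a + 5) + 10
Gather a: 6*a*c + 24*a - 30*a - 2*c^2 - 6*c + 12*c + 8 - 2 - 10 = a*(6*c - 6) - 2*c^2 + 6*c - 4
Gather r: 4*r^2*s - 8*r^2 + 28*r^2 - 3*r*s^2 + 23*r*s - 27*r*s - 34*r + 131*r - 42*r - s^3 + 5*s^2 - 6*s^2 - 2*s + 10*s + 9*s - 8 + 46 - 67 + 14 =r^2*(4*s + 20) + r*(-3*s^2 - 4*s + 55) - s^3 - s^2 + 17*s - 15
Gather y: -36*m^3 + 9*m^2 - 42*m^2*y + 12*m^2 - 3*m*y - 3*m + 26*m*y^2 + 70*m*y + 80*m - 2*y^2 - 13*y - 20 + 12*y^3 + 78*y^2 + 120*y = -36*m^3 + 21*m^2 + 77*m + 12*y^3 + y^2*(26*m + 76) + y*(-42*m^2 + 67*m + 107) - 20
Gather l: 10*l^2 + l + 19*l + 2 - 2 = 10*l^2 + 20*l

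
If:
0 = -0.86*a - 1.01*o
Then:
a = -1.17441860465116*o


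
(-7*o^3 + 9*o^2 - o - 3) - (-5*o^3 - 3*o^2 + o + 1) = -2*o^3 + 12*o^2 - 2*o - 4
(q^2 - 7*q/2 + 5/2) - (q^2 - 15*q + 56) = 23*q/2 - 107/2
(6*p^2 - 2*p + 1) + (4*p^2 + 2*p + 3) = 10*p^2 + 4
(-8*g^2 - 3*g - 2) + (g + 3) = -8*g^2 - 2*g + 1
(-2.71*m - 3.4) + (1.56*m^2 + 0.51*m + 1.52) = 1.56*m^2 - 2.2*m - 1.88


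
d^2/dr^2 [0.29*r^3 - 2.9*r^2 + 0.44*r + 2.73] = 1.74*r - 5.8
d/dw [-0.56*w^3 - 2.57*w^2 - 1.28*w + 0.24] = -1.68*w^2 - 5.14*w - 1.28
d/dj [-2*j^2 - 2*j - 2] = -4*j - 2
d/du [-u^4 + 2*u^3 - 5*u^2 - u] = -4*u^3 + 6*u^2 - 10*u - 1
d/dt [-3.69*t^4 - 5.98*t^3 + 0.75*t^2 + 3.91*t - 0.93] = -14.76*t^3 - 17.94*t^2 + 1.5*t + 3.91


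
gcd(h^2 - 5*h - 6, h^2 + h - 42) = h - 6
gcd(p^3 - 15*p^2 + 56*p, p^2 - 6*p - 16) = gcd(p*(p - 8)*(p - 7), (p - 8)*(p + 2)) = p - 8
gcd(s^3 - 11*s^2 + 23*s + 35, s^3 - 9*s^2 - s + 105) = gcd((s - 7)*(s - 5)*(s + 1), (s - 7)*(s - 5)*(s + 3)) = s^2 - 12*s + 35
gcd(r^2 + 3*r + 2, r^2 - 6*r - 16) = r + 2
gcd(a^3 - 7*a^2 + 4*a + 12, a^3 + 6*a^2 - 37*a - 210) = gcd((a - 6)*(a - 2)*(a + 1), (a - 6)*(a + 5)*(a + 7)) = a - 6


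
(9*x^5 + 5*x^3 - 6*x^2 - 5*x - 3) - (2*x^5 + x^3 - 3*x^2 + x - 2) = 7*x^5 + 4*x^3 - 3*x^2 - 6*x - 1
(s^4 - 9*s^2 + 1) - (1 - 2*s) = s^4 - 9*s^2 + 2*s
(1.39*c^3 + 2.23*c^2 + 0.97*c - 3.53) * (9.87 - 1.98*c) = -2.7522*c^4 + 9.3039*c^3 + 20.0895*c^2 + 16.5633*c - 34.8411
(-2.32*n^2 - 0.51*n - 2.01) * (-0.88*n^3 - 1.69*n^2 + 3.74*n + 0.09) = 2.0416*n^5 + 4.3696*n^4 - 6.0461*n^3 + 1.2807*n^2 - 7.5633*n - 0.1809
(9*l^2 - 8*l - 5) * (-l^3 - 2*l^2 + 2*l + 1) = -9*l^5 - 10*l^4 + 39*l^3 + 3*l^2 - 18*l - 5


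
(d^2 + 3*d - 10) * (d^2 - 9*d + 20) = d^4 - 6*d^3 - 17*d^2 + 150*d - 200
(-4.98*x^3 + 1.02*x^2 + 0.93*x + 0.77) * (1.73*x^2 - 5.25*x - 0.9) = -8.6154*x^5 + 27.9096*x^4 + 0.7359*x^3 - 4.4684*x^2 - 4.8795*x - 0.693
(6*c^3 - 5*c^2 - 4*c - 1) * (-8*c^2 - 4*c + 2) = -48*c^5 + 16*c^4 + 64*c^3 + 14*c^2 - 4*c - 2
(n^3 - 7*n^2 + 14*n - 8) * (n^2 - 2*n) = n^5 - 9*n^4 + 28*n^3 - 36*n^2 + 16*n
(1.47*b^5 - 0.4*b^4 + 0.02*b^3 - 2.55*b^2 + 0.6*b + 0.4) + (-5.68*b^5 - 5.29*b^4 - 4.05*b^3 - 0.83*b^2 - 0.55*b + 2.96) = -4.21*b^5 - 5.69*b^4 - 4.03*b^3 - 3.38*b^2 + 0.0499999999999999*b + 3.36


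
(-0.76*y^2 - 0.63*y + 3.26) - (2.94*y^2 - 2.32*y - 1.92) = -3.7*y^2 + 1.69*y + 5.18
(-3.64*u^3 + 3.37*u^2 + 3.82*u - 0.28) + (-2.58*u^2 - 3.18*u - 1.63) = -3.64*u^3 + 0.79*u^2 + 0.64*u - 1.91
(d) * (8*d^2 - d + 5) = 8*d^3 - d^2 + 5*d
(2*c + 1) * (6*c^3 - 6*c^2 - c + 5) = 12*c^4 - 6*c^3 - 8*c^2 + 9*c + 5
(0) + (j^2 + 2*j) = j^2 + 2*j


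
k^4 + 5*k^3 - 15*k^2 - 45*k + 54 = (k - 3)*(k - 1)*(k + 3)*(k + 6)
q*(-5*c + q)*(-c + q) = 5*c^2*q - 6*c*q^2 + q^3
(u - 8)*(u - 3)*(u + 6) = u^3 - 5*u^2 - 42*u + 144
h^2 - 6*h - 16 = (h - 8)*(h + 2)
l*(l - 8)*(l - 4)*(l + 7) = l^4 - 5*l^3 - 52*l^2 + 224*l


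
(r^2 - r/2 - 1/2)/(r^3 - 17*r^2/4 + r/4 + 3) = 2*(2*r + 1)/(4*r^2 - 13*r - 12)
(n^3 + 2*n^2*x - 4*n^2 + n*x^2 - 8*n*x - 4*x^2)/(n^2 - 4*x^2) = (n^3 + 2*n^2*x - 4*n^2 + n*x^2 - 8*n*x - 4*x^2)/(n^2 - 4*x^2)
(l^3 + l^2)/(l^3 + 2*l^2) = (l + 1)/(l + 2)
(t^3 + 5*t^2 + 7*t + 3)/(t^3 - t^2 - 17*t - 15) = (t + 1)/(t - 5)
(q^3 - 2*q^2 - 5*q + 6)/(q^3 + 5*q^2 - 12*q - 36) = (q - 1)/(q + 6)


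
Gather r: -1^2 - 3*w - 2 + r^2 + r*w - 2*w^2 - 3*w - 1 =r^2 + r*w - 2*w^2 - 6*w - 4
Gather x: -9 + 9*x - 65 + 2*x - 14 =11*x - 88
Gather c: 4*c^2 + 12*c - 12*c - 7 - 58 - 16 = 4*c^2 - 81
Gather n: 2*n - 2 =2*n - 2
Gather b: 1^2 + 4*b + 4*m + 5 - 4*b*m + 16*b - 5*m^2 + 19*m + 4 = b*(20 - 4*m) - 5*m^2 + 23*m + 10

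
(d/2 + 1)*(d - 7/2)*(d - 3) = d^3/2 - 9*d^2/4 - 5*d/4 + 21/2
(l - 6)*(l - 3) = l^2 - 9*l + 18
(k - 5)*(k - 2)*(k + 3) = k^3 - 4*k^2 - 11*k + 30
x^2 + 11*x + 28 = (x + 4)*(x + 7)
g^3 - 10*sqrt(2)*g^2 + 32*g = g*(g - 8*sqrt(2))*(g - 2*sqrt(2))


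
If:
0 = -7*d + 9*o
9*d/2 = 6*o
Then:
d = 0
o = 0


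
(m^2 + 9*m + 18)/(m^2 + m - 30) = (m + 3)/(m - 5)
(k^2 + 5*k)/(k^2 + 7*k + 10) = k/(k + 2)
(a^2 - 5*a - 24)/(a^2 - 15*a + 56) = (a + 3)/(a - 7)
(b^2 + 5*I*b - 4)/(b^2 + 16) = (b + I)/(b - 4*I)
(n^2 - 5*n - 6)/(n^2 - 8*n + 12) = (n + 1)/(n - 2)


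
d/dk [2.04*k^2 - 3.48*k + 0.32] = 4.08*k - 3.48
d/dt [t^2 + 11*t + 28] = 2*t + 11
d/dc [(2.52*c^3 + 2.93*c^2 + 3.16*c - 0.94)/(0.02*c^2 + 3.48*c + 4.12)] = (0.0504*c^4 + 17.5392*c^3 + 41.2804*c^2 + 24.1808*c + 16.2904)/(0.0004*c^4 + 0.1392*c^3 + 12.2752*c^2 + 28.6752*c + 16.9744)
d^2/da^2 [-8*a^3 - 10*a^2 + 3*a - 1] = -48*a - 20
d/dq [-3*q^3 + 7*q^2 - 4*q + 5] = -9*q^2 + 14*q - 4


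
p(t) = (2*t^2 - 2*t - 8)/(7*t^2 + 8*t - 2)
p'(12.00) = 0.00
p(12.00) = 0.23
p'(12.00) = 0.00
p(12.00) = 0.23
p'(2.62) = 0.12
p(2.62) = 0.01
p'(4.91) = 0.03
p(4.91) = 0.15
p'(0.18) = 789.86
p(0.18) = 24.90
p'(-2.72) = 0.01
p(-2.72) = 0.44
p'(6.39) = 0.02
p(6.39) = 0.18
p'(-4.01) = 0.02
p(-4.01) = 0.41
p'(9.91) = 0.01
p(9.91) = 0.22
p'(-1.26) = -16.49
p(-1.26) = 2.38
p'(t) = (-14*t - 8)*(2*t^2 - 2*t - 8)/(7*t^2 + 8*t - 2)^2 + (4*t - 2)/(7*t^2 + 8*t - 2) = 2*(15*t^2 + 52*t + 34)/(49*t^4 + 112*t^3 + 36*t^2 - 32*t + 4)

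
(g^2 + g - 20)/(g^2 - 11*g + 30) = (g^2 + g - 20)/(g^2 - 11*g + 30)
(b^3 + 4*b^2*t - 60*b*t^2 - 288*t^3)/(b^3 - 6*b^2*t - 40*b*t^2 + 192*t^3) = (-b - 6*t)/(-b + 4*t)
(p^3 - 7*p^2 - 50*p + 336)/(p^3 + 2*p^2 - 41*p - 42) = (p - 8)/(p + 1)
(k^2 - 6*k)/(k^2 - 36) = k/(k + 6)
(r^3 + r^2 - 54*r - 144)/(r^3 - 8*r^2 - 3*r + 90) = (r^2 - 2*r - 48)/(r^2 - 11*r + 30)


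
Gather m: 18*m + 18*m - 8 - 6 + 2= 36*m - 12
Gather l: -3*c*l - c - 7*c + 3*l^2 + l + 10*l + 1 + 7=-8*c + 3*l^2 + l*(11 - 3*c) + 8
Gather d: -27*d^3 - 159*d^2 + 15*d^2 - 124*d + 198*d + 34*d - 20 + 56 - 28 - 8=-27*d^3 - 144*d^2 + 108*d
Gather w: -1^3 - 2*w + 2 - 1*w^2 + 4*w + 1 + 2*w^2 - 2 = w^2 + 2*w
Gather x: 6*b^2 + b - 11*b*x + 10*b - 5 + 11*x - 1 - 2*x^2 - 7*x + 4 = 6*b^2 + 11*b - 2*x^2 + x*(4 - 11*b) - 2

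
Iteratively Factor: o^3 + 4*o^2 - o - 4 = (o + 4)*(o^2 - 1) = (o + 1)*(o + 4)*(o - 1)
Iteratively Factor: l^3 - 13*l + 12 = (l + 4)*(l^2 - 4*l + 3) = (l - 3)*(l + 4)*(l - 1)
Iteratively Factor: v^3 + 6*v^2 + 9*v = (v)*(v^2 + 6*v + 9) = v*(v + 3)*(v + 3)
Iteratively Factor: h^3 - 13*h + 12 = (h - 3)*(h^2 + 3*h - 4) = (h - 3)*(h - 1)*(h + 4)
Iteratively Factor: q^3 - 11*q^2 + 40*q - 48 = (q - 3)*(q^2 - 8*q + 16) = (q - 4)*(q - 3)*(q - 4)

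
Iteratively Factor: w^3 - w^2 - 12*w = (w - 4)*(w^2 + 3*w) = w*(w - 4)*(w + 3)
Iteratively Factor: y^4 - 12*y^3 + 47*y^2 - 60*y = (y - 5)*(y^3 - 7*y^2 + 12*y) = y*(y - 5)*(y^2 - 7*y + 12) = y*(y - 5)*(y - 4)*(y - 3)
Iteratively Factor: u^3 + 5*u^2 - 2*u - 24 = (u + 3)*(u^2 + 2*u - 8) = (u - 2)*(u + 3)*(u + 4)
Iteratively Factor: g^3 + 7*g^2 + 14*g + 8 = (g + 1)*(g^2 + 6*g + 8) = (g + 1)*(g + 2)*(g + 4)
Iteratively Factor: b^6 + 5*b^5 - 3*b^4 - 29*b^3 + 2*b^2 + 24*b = (b - 2)*(b^5 + 7*b^4 + 11*b^3 - 7*b^2 - 12*b) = (b - 2)*(b + 4)*(b^4 + 3*b^3 - b^2 - 3*b) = (b - 2)*(b + 3)*(b + 4)*(b^3 - b) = b*(b - 2)*(b + 3)*(b + 4)*(b^2 - 1) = b*(b - 2)*(b + 1)*(b + 3)*(b + 4)*(b - 1)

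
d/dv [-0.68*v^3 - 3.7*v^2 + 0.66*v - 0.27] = -2.04*v^2 - 7.4*v + 0.66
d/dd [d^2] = 2*d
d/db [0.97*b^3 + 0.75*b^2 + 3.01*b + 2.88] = 2.91*b^2 + 1.5*b + 3.01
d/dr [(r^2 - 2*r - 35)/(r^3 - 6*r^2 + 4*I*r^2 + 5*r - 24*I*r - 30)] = (-r^4 + 4*r^3 + r^2*(98 - 16*I) + r*(-480 + 280*I) + 235 - 840*I)/(r^6 + r^5*(-12 + 8*I) + r^4*(30 - 96*I) + r^3*(72 + 328*I) + r^2*(-191 - 480*I) + r*(-300 + 1440*I) + 900)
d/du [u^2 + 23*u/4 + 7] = 2*u + 23/4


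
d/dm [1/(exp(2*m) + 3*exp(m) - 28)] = (-2*exp(m) - 3)*exp(m)/(exp(2*m) + 3*exp(m) - 28)^2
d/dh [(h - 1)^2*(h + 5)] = 3*(h - 1)*(h + 3)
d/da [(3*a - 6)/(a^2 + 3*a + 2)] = 3*(-a^2 + 4*a + 8)/(a^4 + 6*a^3 + 13*a^2 + 12*a + 4)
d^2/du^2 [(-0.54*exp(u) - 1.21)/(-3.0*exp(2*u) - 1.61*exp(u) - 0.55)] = (4.86*exp(4*u) + 40.9518*exp(3*u) + 12.1869*exp(2*u) - 5.327729*exp(u) - 0.908105)*exp(u)/(27.0*exp(6*u) + 43.47*exp(5*u) + 38.1789*exp(4*u) + 20.112281*exp(3*u) + 6.999465*exp(2*u) + 1.461075*exp(u) + 0.166375)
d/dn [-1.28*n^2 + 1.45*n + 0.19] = 1.45 - 2.56*n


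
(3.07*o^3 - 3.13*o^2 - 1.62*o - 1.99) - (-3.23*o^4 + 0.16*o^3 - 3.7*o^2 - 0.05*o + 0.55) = 3.23*o^4 + 2.91*o^3 + 0.57*o^2 - 1.57*o - 2.54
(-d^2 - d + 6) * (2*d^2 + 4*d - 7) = -2*d^4 - 6*d^3 + 15*d^2 + 31*d - 42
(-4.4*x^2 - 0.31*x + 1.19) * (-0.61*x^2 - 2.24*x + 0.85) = 2.684*x^4 + 10.0451*x^3 - 3.7715*x^2 - 2.9291*x + 1.0115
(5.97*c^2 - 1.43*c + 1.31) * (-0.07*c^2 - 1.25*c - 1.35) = -0.4179*c^4 - 7.3624*c^3 - 6.3637*c^2 + 0.293*c - 1.7685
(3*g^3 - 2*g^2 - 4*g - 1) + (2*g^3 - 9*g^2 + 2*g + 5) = 5*g^3 - 11*g^2 - 2*g + 4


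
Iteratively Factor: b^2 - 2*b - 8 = (b + 2)*(b - 4)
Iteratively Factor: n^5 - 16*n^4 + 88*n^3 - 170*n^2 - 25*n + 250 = (n - 5)*(n^4 - 11*n^3 + 33*n^2 - 5*n - 50) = (n - 5)^2*(n^3 - 6*n^2 + 3*n + 10) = (n - 5)^2*(n - 2)*(n^2 - 4*n - 5) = (n - 5)^3*(n - 2)*(n + 1)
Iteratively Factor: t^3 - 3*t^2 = (t)*(t^2 - 3*t) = t*(t - 3)*(t)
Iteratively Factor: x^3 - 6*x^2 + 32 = (x + 2)*(x^2 - 8*x + 16) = (x - 4)*(x + 2)*(x - 4)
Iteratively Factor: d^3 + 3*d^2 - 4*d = (d)*(d^2 + 3*d - 4) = d*(d + 4)*(d - 1)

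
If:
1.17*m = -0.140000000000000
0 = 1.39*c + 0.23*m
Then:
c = 0.02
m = -0.12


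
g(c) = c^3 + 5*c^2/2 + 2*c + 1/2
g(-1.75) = -0.70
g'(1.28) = 13.32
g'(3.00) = 44.00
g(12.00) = 2112.50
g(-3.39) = -16.51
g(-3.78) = -25.35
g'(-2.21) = 5.60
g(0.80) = 4.21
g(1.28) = 9.25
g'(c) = 3*c^2 + 5*c + 2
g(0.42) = 1.86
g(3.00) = 56.00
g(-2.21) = -2.50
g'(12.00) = 494.00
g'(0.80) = 7.92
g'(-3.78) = 25.97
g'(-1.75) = 2.44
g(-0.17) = 0.23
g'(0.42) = 4.63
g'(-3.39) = 19.53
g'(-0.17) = 1.24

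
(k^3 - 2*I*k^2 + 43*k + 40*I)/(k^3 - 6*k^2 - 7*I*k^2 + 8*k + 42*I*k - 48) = (k + 5*I)/(k - 6)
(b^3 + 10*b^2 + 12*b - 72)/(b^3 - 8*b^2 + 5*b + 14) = (b^2 + 12*b + 36)/(b^2 - 6*b - 7)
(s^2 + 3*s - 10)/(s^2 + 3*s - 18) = (s^2 + 3*s - 10)/(s^2 + 3*s - 18)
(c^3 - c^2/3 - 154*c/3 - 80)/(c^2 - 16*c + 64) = (c^2 + 23*c/3 + 10)/(c - 8)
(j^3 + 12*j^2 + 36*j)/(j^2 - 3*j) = (j^2 + 12*j + 36)/(j - 3)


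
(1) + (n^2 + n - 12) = n^2 + n - 11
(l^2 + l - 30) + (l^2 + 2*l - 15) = 2*l^2 + 3*l - 45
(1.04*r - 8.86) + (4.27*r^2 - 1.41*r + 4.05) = 4.27*r^2 - 0.37*r - 4.81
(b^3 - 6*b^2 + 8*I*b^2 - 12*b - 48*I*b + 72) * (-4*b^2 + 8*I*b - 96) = -4*b^5 + 24*b^4 - 24*I*b^4 - 112*b^3 + 144*I*b^3 + 672*b^2 - 864*I*b^2 + 1152*b + 5184*I*b - 6912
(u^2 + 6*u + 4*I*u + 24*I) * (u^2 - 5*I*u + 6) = u^4 + 6*u^3 - I*u^3 + 26*u^2 - 6*I*u^2 + 156*u + 24*I*u + 144*I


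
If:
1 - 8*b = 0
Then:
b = 1/8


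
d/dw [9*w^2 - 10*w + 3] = 18*w - 10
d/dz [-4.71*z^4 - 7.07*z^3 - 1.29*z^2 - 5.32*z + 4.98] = -18.84*z^3 - 21.21*z^2 - 2.58*z - 5.32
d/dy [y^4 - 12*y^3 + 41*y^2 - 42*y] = 4*y^3 - 36*y^2 + 82*y - 42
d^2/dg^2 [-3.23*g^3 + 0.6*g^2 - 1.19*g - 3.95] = 1.2 - 19.38*g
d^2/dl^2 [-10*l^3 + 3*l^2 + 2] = 6 - 60*l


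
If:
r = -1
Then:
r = -1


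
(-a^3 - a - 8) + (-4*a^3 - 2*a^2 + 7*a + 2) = -5*a^3 - 2*a^2 + 6*a - 6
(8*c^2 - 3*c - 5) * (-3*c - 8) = -24*c^3 - 55*c^2 + 39*c + 40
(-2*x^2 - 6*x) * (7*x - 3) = -14*x^3 - 36*x^2 + 18*x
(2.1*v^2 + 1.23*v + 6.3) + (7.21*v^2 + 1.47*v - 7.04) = 9.31*v^2 + 2.7*v - 0.74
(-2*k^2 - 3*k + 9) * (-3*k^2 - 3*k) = 6*k^4 + 15*k^3 - 18*k^2 - 27*k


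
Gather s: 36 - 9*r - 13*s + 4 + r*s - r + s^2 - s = -10*r + s^2 + s*(r - 14) + 40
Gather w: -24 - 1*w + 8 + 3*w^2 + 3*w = 3*w^2 + 2*w - 16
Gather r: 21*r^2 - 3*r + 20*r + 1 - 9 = 21*r^2 + 17*r - 8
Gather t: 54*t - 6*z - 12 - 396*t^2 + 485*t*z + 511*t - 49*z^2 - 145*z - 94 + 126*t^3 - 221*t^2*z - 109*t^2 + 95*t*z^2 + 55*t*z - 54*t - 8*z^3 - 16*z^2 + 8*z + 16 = 126*t^3 + t^2*(-221*z - 505) + t*(95*z^2 + 540*z + 511) - 8*z^3 - 65*z^2 - 143*z - 90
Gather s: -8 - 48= -56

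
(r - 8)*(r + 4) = r^2 - 4*r - 32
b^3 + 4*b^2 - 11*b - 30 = (b - 3)*(b + 2)*(b + 5)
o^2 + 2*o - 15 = (o - 3)*(o + 5)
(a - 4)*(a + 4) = a^2 - 16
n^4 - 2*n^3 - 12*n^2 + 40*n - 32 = (n - 2)^3*(n + 4)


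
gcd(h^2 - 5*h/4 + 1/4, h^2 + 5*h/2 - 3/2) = 1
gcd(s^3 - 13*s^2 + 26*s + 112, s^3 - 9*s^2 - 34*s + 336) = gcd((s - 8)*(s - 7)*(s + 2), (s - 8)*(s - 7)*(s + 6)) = s^2 - 15*s + 56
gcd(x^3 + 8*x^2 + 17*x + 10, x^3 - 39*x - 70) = x^2 + 7*x + 10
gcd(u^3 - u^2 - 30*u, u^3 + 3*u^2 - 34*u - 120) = u^2 - u - 30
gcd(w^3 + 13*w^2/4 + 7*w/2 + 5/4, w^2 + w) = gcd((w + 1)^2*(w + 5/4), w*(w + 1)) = w + 1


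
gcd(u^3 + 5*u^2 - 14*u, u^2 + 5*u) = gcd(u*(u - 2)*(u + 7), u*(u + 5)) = u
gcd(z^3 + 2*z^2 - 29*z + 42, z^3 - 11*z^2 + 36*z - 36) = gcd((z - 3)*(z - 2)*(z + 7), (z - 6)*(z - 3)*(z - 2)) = z^2 - 5*z + 6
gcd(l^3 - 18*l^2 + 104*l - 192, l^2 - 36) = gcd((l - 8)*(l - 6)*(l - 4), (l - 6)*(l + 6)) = l - 6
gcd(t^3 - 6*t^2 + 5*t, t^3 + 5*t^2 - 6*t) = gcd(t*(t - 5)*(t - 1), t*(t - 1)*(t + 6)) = t^2 - t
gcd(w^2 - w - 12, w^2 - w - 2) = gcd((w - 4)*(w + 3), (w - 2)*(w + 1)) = 1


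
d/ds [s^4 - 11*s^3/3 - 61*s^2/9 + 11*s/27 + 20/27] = 4*s^3 - 11*s^2 - 122*s/9 + 11/27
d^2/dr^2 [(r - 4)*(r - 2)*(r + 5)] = 6*r - 2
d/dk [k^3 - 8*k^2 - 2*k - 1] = 3*k^2 - 16*k - 2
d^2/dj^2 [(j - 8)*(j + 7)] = 2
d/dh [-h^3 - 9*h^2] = 3*h*(-h - 6)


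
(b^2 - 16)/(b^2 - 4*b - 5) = (16 - b^2)/(-b^2 + 4*b + 5)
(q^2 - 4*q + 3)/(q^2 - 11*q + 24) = (q - 1)/(q - 8)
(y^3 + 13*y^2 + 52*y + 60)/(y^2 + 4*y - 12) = (y^2 + 7*y + 10)/(y - 2)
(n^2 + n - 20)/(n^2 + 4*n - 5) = (n - 4)/(n - 1)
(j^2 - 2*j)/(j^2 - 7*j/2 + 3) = 2*j/(2*j - 3)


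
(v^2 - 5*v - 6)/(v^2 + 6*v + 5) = (v - 6)/(v + 5)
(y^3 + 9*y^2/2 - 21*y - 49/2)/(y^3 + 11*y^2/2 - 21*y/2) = (2*y^2 - 5*y - 7)/(y*(2*y - 3))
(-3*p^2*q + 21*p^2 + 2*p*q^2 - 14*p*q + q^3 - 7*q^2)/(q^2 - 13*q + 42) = (-3*p^2 + 2*p*q + q^2)/(q - 6)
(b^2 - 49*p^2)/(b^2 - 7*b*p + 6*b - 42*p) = (b + 7*p)/(b + 6)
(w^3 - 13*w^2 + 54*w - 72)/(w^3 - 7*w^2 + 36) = (w - 4)/(w + 2)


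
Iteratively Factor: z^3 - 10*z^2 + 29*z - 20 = (z - 4)*(z^2 - 6*z + 5) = (z - 4)*(z - 1)*(z - 5)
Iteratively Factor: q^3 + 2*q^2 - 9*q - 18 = (q - 3)*(q^2 + 5*q + 6) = (q - 3)*(q + 2)*(q + 3)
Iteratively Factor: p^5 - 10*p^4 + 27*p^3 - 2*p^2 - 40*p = (p - 4)*(p^4 - 6*p^3 + 3*p^2 + 10*p) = (p - 4)*(p + 1)*(p^3 - 7*p^2 + 10*p) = (p - 4)*(p - 2)*(p + 1)*(p^2 - 5*p) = (p - 5)*(p - 4)*(p - 2)*(p + 1)*(p)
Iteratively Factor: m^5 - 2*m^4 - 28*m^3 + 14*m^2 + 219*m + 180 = (m + 3)*(m^4 - 5*m^3 - 13*m^2 + 53*m + 60) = (m - 5)*(m + 3)*(m^3 - 13*m - 12) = (m - 5)*(m + 1)*(m + 3)*(m^2 - m - 12) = (m - 5)*(m + 1)*(m + 3)^2*(m - 4)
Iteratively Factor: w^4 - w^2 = (w)*(w^3 - w) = w*(w + 1)*(w^2 - w) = w^2*(w + 1)*(w - 1)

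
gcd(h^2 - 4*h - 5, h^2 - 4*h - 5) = h^2 - 4*h - 5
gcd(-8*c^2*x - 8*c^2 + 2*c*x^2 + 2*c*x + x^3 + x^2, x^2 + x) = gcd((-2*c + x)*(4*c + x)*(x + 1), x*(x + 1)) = x + 1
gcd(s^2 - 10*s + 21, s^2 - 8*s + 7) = s - 7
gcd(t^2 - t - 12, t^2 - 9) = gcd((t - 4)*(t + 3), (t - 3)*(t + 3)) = t + 3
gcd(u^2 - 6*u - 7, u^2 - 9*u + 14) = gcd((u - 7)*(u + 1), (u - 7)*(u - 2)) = u - 7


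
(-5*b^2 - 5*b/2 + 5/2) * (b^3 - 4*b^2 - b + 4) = -5*b^5 + 35*b^4/2 + 35*b^3/2 - 55*b^2/2 - 25*b/2 + 10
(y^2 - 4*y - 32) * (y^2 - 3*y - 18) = y^4 - 7*y^3 - 38*y^2 + 168*y + 576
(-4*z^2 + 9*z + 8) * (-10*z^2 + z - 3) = 40*z^4 - 94*z^3 - 59*z^2 - 19*z - 24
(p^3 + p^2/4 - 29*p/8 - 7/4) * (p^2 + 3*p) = p^5 + 13*p^4/4 - 23*p^3/8 - 101*p^2/8 - 21*p/4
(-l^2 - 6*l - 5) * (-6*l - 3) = 6*l^3 + 39*l^2 + 48*l + 15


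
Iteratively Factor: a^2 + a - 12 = (a - 3)*(a + 4)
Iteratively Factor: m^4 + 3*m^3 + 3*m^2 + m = (m + 1)*(m^3 + 2*m^2 + m) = m*(m + 1)*(m^2 + 2*m + 1) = m*(m + 1)^2*(m + 1)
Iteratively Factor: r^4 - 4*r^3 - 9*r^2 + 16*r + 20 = (r - 2)*(r^3 - 2*r^2 - 13*r - 10) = (r - 5)*(r - 2)*(r^2 + 3*r + 2) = (r - 5)*(r - 2)*(r + 2)*(r + 1)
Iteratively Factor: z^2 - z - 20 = (z - 5)*(z + 4)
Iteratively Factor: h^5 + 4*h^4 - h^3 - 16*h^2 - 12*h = (h + 1)*(h^4 + 3*h^3 - 4*h^2 - 12*h) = h*(h + 1)*(h^3 + 3*h^2 - 4*h - 12) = h*(h + 1)*(h + 2)*(h^2 + h - 6) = h*(h - 2)*(h + 1)*(h + 2)*(h + 3)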